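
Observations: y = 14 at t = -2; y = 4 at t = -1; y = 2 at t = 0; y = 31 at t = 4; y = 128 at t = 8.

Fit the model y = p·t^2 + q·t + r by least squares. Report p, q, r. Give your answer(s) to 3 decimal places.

Sums needed: Σt^2·t^2 = 4369, Σt^2·t = 567, Σt^2 = 85, Σt·t = 85, Σt = 9, Σ1 = 5.
And Σt^2·y = 8748, Σt·y = 1116, Σy = 179.
So AᵀA·[p, q, r]ᵀ = Aᵀy: [[4369, 567, 85]; [567, 85, 9]; [85, 9, 5]]·[p, q, r]ᵀ = [8748, 1116, 179]ᵀ.
Row-reducing yields p = 22811/10634, q = -14571/10634, r = 9569/5317.

p = 2.145, q = -1.370, r = 1.800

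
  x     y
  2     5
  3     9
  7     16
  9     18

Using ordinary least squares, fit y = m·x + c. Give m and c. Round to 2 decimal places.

m = 1.80, c = 2.54

Entries of MᵀM: Σx·x = 143, Σx = 21, Σ1 = 4.
For Mᵀy: Σx·y = 311, Σy = 48.
det = 143·4 − 21² = 131.
m = (311·4 − 21·48)/131 = 236/131; c = (143·48 − 21·311)/131 = 333/131.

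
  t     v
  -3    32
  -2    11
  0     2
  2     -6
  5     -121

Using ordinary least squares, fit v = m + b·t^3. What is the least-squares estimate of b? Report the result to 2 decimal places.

b = -1.00

Setting ∂/∂m … = 0 gives: 5·m + 98·b = -82;  98·m + 16482·b = -16125.
(Σ1 = 5, Σt^3 = 98, Σt^3·t^3 = 16482, Σv = -82, Σt^3·v = -16125.)
Δ = 5·16482 − 98² = 72806.
m = ((-82)·16482 − 98·(-16125))/72806 = 114363/36403; b = (5·(-16125) − 98·(-82))/72806 = -72589/72806.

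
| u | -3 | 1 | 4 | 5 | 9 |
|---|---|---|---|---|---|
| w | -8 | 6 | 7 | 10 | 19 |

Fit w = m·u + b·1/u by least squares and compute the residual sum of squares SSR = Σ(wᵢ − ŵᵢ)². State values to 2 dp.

SSR = 5.17

With design matrix M, MᵀM = [[132, 5]; [5, 39721/32400]] and Mᵀw = [279, 523/36]ᵀ.
Δ = 132·(39721/32400) − 5² = 369431/2700.
m = (279·(39721/32400) − 5·(523/36))/(369431/2700) = 2909553/1477724; b = (132·(523/36) − 5·279)/(369431/2700) = 1411200/369431.
Residuals: -41777/50956, 311991/1477724, -676336/369431, -899485/1477724, 1263579/1477724; SSR = 7639953/1477724.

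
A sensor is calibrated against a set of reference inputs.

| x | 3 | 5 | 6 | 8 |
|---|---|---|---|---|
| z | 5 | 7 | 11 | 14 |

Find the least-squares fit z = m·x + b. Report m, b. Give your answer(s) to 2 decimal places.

m = 1.88, b = -1.12

The normal equations are: 134·m + 22·b = 228;  22·m + 4·b = 37.
(Σx·x = 134, Σx = 22, Σ1 = 4, Σx·z = 228, Σz = 37.)
Determinant 134·4 − 22² = 52.
m = (228·4 − 22·37)/52 = 49/26; b = (134·37 − 22·228)/52 = -29/26.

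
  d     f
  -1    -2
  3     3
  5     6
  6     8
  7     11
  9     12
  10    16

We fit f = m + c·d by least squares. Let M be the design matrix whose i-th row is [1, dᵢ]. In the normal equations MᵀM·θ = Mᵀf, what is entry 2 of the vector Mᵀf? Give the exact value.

434

Entry 2 ↔ basis d, so (Mᵀf)_{2} = Σᵢ (d)·fᵢ = (-1)·(-2) + (3)·(3) + (5)·(6) + (6)·(8) + (7)·(11) + (9)·(12) + (10)·(16) = 434.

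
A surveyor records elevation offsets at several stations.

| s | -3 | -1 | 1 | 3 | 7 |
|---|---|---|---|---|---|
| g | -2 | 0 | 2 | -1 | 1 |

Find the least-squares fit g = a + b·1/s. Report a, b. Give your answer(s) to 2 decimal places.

The normal system XᵀX·[a, b]ᵀ = Xᵀg is [[5, 1/7]; [1/7, 989/441]]·[a, b]ᵀ = [0, 52/21]ᵀ.
Determinant 5·(989/441) − (1/7)² = 4936/441.
a = (0·(989/441) − (1/7)·(52/21))/(4936/441) = -39/1234; b = (5·(52/21) − (1/7)·0)/(4936/441) = 1365/1234.

a = -0.03, b = 1.11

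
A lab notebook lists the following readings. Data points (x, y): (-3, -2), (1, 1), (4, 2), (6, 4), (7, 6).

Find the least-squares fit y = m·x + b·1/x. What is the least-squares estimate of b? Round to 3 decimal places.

With design matrix A, AᵀA = [[111, 5]; [5, 8621/7056]] and Aᵀy = [81, 155/42]ᵀ.
Eliminating b: (8621/7056)·(row 1) − 5·(row 2) gives (260177/2352)·m = (8621/7056)·81 − 5·(155/42) = 189367/2352, so m = 189367/260177.
Then b = ((155/42) − 5·(189367/260177))/(8621/7056) = 10920/260177.

b = 0.042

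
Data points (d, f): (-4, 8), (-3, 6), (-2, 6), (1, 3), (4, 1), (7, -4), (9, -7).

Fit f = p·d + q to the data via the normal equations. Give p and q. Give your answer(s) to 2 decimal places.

The normal system AᵀA·[p, q]ᵀ = Aᵀf is [[176, 12]; [12, 7]]·[p, q]ᵀ = [-146, 13]ᵀ.
Eliminating q: 7·(row 1) − 12·(row 2) gives 1088·p = 7·(-146) − 12·13 = -1178, so p = -589/544.
Then q = (13 − 12·(-589/544))/7 = 505/136.

p = -1.08, q = 3.71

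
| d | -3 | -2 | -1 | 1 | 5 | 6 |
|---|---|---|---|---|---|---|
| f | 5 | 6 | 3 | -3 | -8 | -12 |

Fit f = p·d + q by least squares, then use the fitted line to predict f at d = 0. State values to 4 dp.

Compute the Gram sums: Σd·d = 76, Σd = 6, Σ1 = 6.
Right-hand side: Σd·f = -145, Σf = -9.
So XᵀX·[p, q]ᵀ = Xᵀf: [[76, 6]; [6, 6]]·[p, q]ᵀ = [-145, -9]ᵀ.
Δ = 76·6 − 6² = 420.
p = ((-145)·6 − 6·(-9))/420 = -68/35; q = (76·(-9) − 6·(-145))/420 = 31/70.
At d = 0: f̂ = (-68/35)·(0) + (31/70)·(1) = 31/70.

f̂ = 0.4429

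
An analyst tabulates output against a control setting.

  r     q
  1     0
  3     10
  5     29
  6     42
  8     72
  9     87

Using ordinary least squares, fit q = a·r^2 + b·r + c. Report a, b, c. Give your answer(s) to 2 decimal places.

Sums needed: Σr^2·r^2 = 12660, Σr^2·r = 1610, Σr^2 = 216, Σr·r = 216, Σr = 32, Σ1 = 6.
And Σr^2·q = 13982, Σr·q = 1786, Σq = 240.
So AᵀA·[a, b, c]ᵀ = Aᵀq: [[12660, 1610, 216]; [1610, 216, 32]; [216, 32, 6]]·[a, b, c]ᵀ = [13982, 1786, 240]ᵀ.
Row-reducing yields a = 7817/8733, b = 6167/2911, c = -30764/8733.

a = 0.90, b = 2.12, c = -3.52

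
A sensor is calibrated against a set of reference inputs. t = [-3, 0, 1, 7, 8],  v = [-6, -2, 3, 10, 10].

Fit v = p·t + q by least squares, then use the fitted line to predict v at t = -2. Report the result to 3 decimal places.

From the data, Σt·t = 123, Σt = 13, Σ1 = 5.
Moment sums: Σt·v = 171, Σv = 15.
Normal equations: [[123, 13]; [13, 5]]·[p, q]ᵀ = [171, 15]ᵀ.
Determinant 123·5 − 13² = 446.
p = (171·5 − 13·15)/446 = 330/223; q = (123·15 − 13·171)/446 = -189/223.
At t = -2: v̂ = (330/223)·(-2) + (-189/223)·(1) = -849/223.

v̂ = -3.807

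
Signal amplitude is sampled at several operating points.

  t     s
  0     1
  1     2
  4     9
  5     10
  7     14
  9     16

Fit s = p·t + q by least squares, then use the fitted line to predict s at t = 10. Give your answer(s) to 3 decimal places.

Forming AᵀA = [[172, 26]; [26, 6]] and Aᵀs = [330, 52]ᵀ gives AᵀA·[p, q]ᵀ = Aᵀs.
Eliminating q: 6·(row 1) − 26·(row 2) gives 356·p = 6·330 − 26·52 = 628, so p = 157/89.
Then q = (52 − 26·(157/89))/6 = 91/89.
At t = 10: ŝ = (157/89)·(10) + (91/89)·(1) = 1661/89.

ŝ = 18.663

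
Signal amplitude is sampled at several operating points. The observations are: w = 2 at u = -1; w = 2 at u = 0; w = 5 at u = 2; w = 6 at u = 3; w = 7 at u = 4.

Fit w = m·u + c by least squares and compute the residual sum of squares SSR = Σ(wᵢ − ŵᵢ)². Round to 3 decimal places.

Compute the Gram sums: Σu·u = 30, Σu = 8, Σ1 = 5.
Right-hand side: Σu·w = 54, Σw = 22.
XᵀX·[m, c]ᵀ = Xᵀw becomes [[30, 8]; [8, 5]]·[m, c]ᵀ = [54, 22]ᵀ.
det = 30·5 − 8² = 86.
m = (54·5 − 8·22)/86 = 47/43; c = (30·22 − 8·54)/86 = 114/43.
Residuals: 19/43, -28/43, 7/43, 3/43, -1/43; SSR = 28/43.

SSR = 0.651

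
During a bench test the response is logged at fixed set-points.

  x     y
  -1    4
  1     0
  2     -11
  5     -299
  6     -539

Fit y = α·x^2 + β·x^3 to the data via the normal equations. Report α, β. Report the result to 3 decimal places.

α = 3.066, β = -3.006

Setting ∂/∂α … = 0 gives: 1939·α + 10933·β = -26919;  10933·α + 62347·β = -153891.
(Σx^2·x^2 = 1939, Σx^2·x^3 = 10933, Σx^3·x^3 = 62347, Σx^2·y = -26919, Σx^3·y = -153891.)
Δ = 1939·62347 − 10933² = 1360344.
α = ((-26919)·62347 − 10933·(-153891))/1360344 = 695235/226724; β = (1939·(-153891) − 10933·(-26919))/1360344 = -681537/226724.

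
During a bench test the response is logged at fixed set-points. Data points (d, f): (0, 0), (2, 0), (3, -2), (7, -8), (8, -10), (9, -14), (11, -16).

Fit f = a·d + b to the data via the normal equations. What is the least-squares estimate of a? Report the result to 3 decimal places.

XᵀX·[a, b]ᵀ = Xᵀf reads: 328·a + 40·b = -444;  40·a + 7·b = -50.
Eliminating b: 7·(row 1) − 40·(row 2) gives 696·a = 7·(-444) − 40·(-50) = -1108, so a = -277/174.
Then b = ((-50) − 40·(-277/174))/7 = 170/87.

a = -1.592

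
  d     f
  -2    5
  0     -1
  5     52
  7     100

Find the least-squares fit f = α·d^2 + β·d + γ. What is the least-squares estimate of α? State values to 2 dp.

α = 1.93

Normal-equation sums: Σd^2·d^2 = 3042, Σd^2·d = 460, Σd^2 = 78, Σd·d = 78, Σd = 10, Σ1 = 4.
For Mᵀf: Σd^2·f = 6220, Σd·f = 950, Σf = 156.
Inverting the 3×3 Gram matrix, [α, β, γ]ᵀ = [27/14, 685/742, -97/106]ᵀ.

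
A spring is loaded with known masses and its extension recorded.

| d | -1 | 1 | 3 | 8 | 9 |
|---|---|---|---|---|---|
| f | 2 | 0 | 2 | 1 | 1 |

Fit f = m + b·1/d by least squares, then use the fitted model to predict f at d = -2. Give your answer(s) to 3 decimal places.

Sums needed: Σ1 = 5, Σ1/d = 41/72, Σ1/d·1/d = 11089/5184.
Moment sums: Σf = 6, Σ1/d·f = -79/72.
Eliminating b: (11089/5184)·(row 1) − (41/72)·(row 2) gives (13441/1296)·m = (11089/5184)·6 − (41/72)·(-79/72) = 69773/5184, so m = 69773/53764.
Then b = ((-79/72) − (41/72)·(69773/53764))/(11089/5184) = -11538/13441.
At d = -2: f̂ = (69773/53764)·(1) + (-11538/13441)·(-1/2) = 92849/53764.

f̂ = 1.727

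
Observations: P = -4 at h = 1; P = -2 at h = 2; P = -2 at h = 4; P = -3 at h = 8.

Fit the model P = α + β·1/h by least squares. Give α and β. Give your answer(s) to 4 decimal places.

α = -2.0000, β = -1.6000

From the data, Σ1 = 4, Σ1/h = 15/8, Σ1/h·1/h = 85/64.
And ΣP = -11, Σ1/h·P = -47/8.
Δ = 4·(85/64) − (15/8)² = 115/64.
α = ((-11)·(85/64) − (15/8)·(-47/8))/(115/64) = -2; β = (4·(-47/8) − (15/8)·(-11))/(115/64) = -8/5.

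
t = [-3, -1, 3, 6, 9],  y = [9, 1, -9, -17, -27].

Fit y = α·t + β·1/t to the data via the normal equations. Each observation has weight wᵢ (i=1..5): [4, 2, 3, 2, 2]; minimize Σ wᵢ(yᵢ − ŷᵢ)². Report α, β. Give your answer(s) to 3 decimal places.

α = -3.015, β = 1.587

The normal equations are: 299·α + 13·β = -881;  13·α + (463/162)·β = -104/3.
(Σwᵢ·t·t = 299, Σwᵢ·t·1/t = 13, Σwᵢ·1/t·1/t = 463/162, Σwᵢ·t·y = -881, Σwᵢ·1/t·y = -104/3.)
Eliminating β: (463/162)·(row 1) − 13·(row 2) gives (111059/162)·α = (463/162)·(-881) − 13·(-104/3) = -334895/162, so α = -334895/111059.
Then β = ((-104/3) − 13·(-334895/111059))/(463/162) = 13554/8543.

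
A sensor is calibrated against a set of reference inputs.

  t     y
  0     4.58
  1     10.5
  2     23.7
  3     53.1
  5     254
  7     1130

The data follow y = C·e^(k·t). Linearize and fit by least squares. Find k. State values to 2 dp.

k = 0.79

Let Y = ln y. Fitting Y = k·t + ln C by least squares:
Over the data: Σt = 18.0000, Σ(t)² = 88.0000, Σln y = 23.5780, Σt·ln y = 97.4953.
Normal system: [[88.0000, 18.0000]; [18.0000, 6]]·[k, ln C]ᵀ = [97.4953, 23.5780]ᵀ.
Solving (det = 204.0000): k = 0.78710, ln C = 1.56839.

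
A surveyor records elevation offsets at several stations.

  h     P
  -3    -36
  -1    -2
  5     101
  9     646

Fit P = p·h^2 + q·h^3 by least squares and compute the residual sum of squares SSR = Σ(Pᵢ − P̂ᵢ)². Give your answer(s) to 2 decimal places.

Sums needed: Σh^2·h^2 = 7268, Σh^2·h^3 = 61930, Σh^3·h^3 = 547796.
Right-hand side: Σh^2·P = 54525, Σh^3·P = 484533.
So AᵀA·[p, q]ᵀ = AᵀP: [[7268, 61930]; [61930, 547796]]·[p, q]ᵀ = [54525, 484533]ᵀ.
det = 7268·547796 − 61930² = 146056428.
p = (54525·547796 − 61930·484533)/146056428 = -23091965/24342738; q = (7268·484533 − 61930·54525)/146056428 = 24142099/24342738.
Residuals: -397005/579589, -241902/4057123, 3025548/4057123, -622043/4057123; SSR = 4269634/4057123.

SSR = 1.05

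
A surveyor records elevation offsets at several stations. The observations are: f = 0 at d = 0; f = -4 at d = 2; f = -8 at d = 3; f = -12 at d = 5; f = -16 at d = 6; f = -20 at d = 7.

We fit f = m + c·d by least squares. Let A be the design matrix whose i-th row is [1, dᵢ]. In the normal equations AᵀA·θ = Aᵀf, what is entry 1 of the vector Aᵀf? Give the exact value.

Entry 1 ↔ basis 1, so (Aᵀf)_{1} = Σᵢ fᵢ = (1)·(0) + (1)·(-4) + (1)·(-8) + (1)·(-12) + (1)·(-16) + (1)·(-20) = -60.

-60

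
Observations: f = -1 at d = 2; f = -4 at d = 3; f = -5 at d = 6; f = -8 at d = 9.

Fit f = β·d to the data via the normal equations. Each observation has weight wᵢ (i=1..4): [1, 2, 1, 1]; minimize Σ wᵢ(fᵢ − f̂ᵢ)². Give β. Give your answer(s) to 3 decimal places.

β = -0.921

From the data, Σwᵢ·d·d = 139.
Moment sums: Σwᵢ·d·f = -128.
Hence β = -128 / 139 ≈ -0.920863.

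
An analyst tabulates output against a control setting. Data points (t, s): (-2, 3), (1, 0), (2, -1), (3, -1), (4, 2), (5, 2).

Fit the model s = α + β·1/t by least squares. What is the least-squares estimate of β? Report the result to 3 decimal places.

β = -2.467

Normal-equation sums: Σ1 = 6, Σ1/t = 107/60, Σ1/t·1/t = 6169/3600.
And Σs = 5, Σ1/t·s = -43/30.
AᵀA·[α, β]ᵀ = Aᵀs becomes [[6, 107/60]; [107/60, 6169/3600]]·[α, β]ᵀ = [5, -43/30]ᵀ.
Δ = 6·(6169/3600) − (107/60)² = 5113/720.
α = (5·(6169/3600) − (107/60)·(-43/30))/(5113/720) = 40047/25565; β = (6·(-43/30) − (107/60)·5)/(5113/720) = -12612/5113.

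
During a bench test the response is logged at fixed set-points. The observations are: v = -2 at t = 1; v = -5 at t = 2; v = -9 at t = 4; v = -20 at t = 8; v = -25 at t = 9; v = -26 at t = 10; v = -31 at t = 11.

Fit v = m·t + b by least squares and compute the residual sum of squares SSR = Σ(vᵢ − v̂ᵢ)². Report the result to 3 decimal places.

SSR = 6.503

Setting ∂/∂m … = 0 gives: 387·m + 45·b = -1034;  45·m + 7·b = -118.
(Σt·t = 387, Σt = 45, Σ1 = 7, Σt·v = -1034, Σv = -118.)
Determinant 387·7 − 45² = 684.
m = ((-1034)·7 − 45·(-118))/684 = -482/171; b = (387·(-118) − 45·(-1034))/684 = 24/19.
Residuals: -4/9, -107/171, 173/171, 220/171, -17/19, 158/171, -215/171; SSR = 1112/171.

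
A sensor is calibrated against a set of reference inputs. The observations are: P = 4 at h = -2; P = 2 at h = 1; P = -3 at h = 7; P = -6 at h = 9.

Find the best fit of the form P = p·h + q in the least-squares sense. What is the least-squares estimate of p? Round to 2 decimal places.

p = -0.89

From the data, Σh·h = 135, Σh = 15, Σ1 = 4.
Right-hand side: Σh·P = -81, ΣP = -3.
Eliminating q: 4·(row 1) − 15·(row 2) gives 315·p = 4·(-81) − 15·(-3) = -279, so p = -31/35.
Then q = ((-3) − 15·(-31/35))/4 = 18/7.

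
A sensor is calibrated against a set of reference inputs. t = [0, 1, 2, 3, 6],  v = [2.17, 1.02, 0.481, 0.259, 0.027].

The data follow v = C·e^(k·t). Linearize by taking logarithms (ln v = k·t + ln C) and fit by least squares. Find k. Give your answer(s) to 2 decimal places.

k = -0.73

Taking logs, ln v = k·t + ln C, so regress ln v on t.
Σt = 12.0000, Σ(t)² = 50.0000, Σln v = -4.9002, Σt·ln v = -27.1683.
Normal system: [[50.0000, 12.0000]; [12.0000, 5]]·[k, ln C]ᵀ = [-27.1683, -4.9002]ᵀ.
Slope k = (n·Σt·ln v − Σt·Σln v)/(n·Σ(t)² − (Σt)²) = (5·-27.1683 − 12.0000·-4.9002)/106.0000 = -0.72678; ln C = (Σln v − k·Σt)/n = 0.76424.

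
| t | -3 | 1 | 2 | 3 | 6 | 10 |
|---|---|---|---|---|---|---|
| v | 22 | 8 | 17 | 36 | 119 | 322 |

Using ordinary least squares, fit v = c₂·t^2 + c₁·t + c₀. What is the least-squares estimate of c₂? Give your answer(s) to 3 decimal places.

c₂ = 2.997

MᵀM·[c₂, c₁, c₀]ᵀ = Mᵀv reads: 11475·c₂ + 1225·c₁ + 159·c₀ = 37082;  1225·c₂ + 159·c₁ + 19·c₀ = 4018;  159·c₂ + 19·c₁ + 6·c₀ = 524.
Solving the 3×3 system (Gaussian elimination) gives c₂ = 147690/49279, c₁ = 97886/49279, c₀ = 79942/49279.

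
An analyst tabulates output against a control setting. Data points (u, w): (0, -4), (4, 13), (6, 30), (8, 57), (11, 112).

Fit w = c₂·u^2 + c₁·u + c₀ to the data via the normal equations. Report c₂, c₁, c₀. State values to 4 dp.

c₂ = 0.9477, c₁ = 0.0635, c₀ = -3.6876

Sums needed: Σu^2·u^2 = 20289, Σu^2·u = 2123, Σu^2 = 237, Σu·u = 237, Σu = 29, Σ1 = 5.
And Σu^2·w = 18488, Σu·w = 1920, Σw = 208.
XᵀX·[c₂, c₁, c₀]ᵀ = Xᵀw becomes [[20289, 2123, 237]; [2123, 237, 29]; [237, 29, 5]]·[c₂, c₁, c₀]ᵀ = [18488, 1920, 208]ᵀ.
Row-reducing yields c₂ = 74504/78619, c₁ = 4996/78619, c₀ = -289916/78619.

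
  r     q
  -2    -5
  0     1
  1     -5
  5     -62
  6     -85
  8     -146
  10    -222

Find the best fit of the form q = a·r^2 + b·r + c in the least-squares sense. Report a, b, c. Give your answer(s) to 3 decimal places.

a = -2.006, b = -2.115, c = -0.490

With design matrix A, AᵀA = [[16034, 1846, 230]; [1846, 230, 28]; [230, 28, 7]] and Aᵀq = [-36179, -4203, -524]ᵀ.
Row-reducing yields a = -250615/124944, b = -264301/124944, c = -10209/20824.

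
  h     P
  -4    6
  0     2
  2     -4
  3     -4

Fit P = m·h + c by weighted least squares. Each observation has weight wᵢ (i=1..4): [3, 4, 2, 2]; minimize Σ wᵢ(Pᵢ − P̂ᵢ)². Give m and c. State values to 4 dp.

m = -1.4963, c = 0.6370

Sums needed: Σwᵢ·h·h = 74, Σwᵢ·h = -2, Σwᵢ·1 = 11.
And Σwᵢ·h·P = -112, Σwᵢ·P = 10.
Δ = 74·11 − (-2)² = 810.
m = ((-112)·11 − (-2)·10)/810 = -202/135; c = (74·10 − (-2)·(-112))/810 = 86/135.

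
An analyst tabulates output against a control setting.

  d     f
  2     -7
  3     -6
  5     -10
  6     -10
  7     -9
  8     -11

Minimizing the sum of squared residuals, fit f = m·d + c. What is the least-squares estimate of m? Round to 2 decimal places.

m = -0.71

Entries of AᵀA: Σd·d = 187, Σd = 31, Σ1 = 6.
Right-hand side: Σd·f = -293, Σf = -53.
det = 187·6 − 31² = 161.
m = ((-293)·6 − 31·(-53))/161 = -5/7; c = (187·(-53) − 31·(-293))/161 = -36/7.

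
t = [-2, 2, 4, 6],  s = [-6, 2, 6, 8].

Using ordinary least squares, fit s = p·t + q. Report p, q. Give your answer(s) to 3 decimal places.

p = 1.800, q = -2.000

Forming MᵀM = [[60, 10]; [10, 4]] and Mᵀs = [88, 10]ᵀ gives MᵀM·[p, q]ᵀ = Mᵀs.
Eliminating q: 4·(row 1) − 10·(row 2) gives 140·p = 4·88 − 10·10 = 252, so p = 9/5.
Then q = (10 − 10·(9/5))/4 = -2.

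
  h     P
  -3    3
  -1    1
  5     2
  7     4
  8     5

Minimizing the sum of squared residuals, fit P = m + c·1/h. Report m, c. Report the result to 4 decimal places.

m = 3.3659, c = 2.1139

Normal-equation sums: Σ1 = 5, Σ1/h = -727/840, Σ1/h·1/h = 837649/705600.
Right-hand side: ΣP = 15, Σ1/h·P = -113/280.
Normal equations: [[5, -727/840]; [-727/840, 837649/705600]]·[m, c]ᵀ = [15, -113/280]ᵀ.
Determinant 5·(837649/705600) − (-727/840)² = 914929/176400.
m = (15·(837649/705600) − (-727/840)·(-113/280))/(914929/176400) = 6159141/1829858; c = (5·(-113/280) − (-727/840)·15)/(914929/176400) = 1934100/914929.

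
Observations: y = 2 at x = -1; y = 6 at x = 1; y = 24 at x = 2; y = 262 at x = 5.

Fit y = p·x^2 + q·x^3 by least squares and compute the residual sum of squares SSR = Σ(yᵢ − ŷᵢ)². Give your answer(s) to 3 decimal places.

SSR = 2.060

Normal-equation sums: Σx^2·x^2 = 643, Σx^2·x^3 = 3157, Σx^3·x^3 = 15691.
For Mᵀy: Σx^2·y = 6654, Σx^3·y = 32946.
MᵀM·[p, q]ᵀ = Mᵀy becomes [[643, 3157]; [3157, 15691]]·[p, q]ᵀ = [6654, 32946]ᵀ.
Eliminating q: 15691·(row 1) − 3157·(row 2) gives 122664·p = 15691·6654 − 3157·32946 = 397392, so p = 16558/5111.
Then q = (32946 − 3157·(16558/5111))/15691 = 7400/5111.
Residuals: 56/269, 6708/5111, -2768/5111, 132/5111; SSR = 10528/5111.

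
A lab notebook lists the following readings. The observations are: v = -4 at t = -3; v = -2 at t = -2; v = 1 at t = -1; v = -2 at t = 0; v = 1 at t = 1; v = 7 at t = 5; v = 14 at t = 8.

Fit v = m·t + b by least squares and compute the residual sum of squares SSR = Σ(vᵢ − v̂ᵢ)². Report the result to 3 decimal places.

SSR = 14.580

Forming AᵀA = [[104, 8]; [8, 7]] and Aᵀv = [163, 15]ᵀ gives AᵀA·[m, b]ᵀ = Aᵀv.
Δ = 104·7 − 8² = 664.
m = (163·7 − 8·15)/664 = 1021/664; b = (104·15 − 8·163)/664 = 32/83.
Residuals: 151/664, 229/332, 1429/664, -198/83, -613/664, -713/664, 109/83; SSR = 9681/664.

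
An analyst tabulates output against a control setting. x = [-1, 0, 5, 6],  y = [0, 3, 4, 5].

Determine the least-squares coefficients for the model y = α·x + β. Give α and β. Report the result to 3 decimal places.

α = 0.541, β = 1.649

Forming AᵀA = [[62, 10]; [10, 4]] and Aᵀy = [50, 12]ᵀ gives AᵀA·[α, β]ᵀ = Aᵀy.
Eliminating β: 4·(row 1) − 10·(row 2) gives 148·α = 4·50 − 10·12 = 80, so α = 20/37.
Then β = (12 − 10·(20/37))/4 = 61/37.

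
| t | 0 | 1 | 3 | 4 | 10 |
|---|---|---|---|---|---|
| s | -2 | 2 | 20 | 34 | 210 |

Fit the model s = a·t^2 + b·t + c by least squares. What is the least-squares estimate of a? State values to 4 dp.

a = 2.0180

Sums needed: Σt^2·t^2 = 10338, Σt^2·t = 1092, Σt^2 = 126, Σt·t = 126, Σt = 18, Σ1 = 5.
Right-hand side: Σt^2·s = 21726, Σt·s = 2298, Σs = 264.
So MᵀM·[a, b, c]ᵀ = Mᵀs: [[10338, 1092, 126]; [1092, 126, 18]; [126, 18, 5]]·[a, b, c]ᵀ = [21726, 2298, 264]ᵀ.
Solving the 3×3 system (Gaussian elimination) gives a = 785/389, b = 377/389, c = -600/389.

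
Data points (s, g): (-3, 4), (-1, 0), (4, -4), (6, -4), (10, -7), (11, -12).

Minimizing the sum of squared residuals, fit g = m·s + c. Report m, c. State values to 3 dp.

m = -0.932, c = 0.360

From the data, Σs·s = 283, Σs = 27, Σ1 = 6.
And Σs·g = -254, Σg = -23.
So AᵀA·[m, c]ᵀ = Aᵀg: [[283, 27]; [27, 6]]·[m, c]ᵀ = [-254, -23]ᵀ.
Δ = 283·6 − 27² = 969.
m = ((-254)·6 − 27·(-23))/969 = -301/323; c = (283·(-23) − 27·(-254))/969 = 349/969.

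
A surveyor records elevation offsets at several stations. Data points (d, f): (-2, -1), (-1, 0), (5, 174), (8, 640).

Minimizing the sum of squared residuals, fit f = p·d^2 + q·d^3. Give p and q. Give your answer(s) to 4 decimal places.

p = 1.8628, q = 1.0173

Forming XᵀX = [[4738, 35860]; [35860, 277834]] and Xᵀf = [45306, 349438]ᵀ gives XᵀX·[p, q]ᵀ = Xᵀf.
Determinant 4738·277834 − 35860² = 30437892.
p = (45306·277834 − 35860·349438)/30437892 = 14175131/7609473; q = (4738·349438 − 35860·45306)/30437892 = 7741021/7609473.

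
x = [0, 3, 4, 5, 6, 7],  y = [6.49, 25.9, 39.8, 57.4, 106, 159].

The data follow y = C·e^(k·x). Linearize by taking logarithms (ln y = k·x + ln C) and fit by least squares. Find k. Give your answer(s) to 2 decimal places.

Linearized form: ln y = k·x + ln C. From the 6 transformed points,
XᵀX = [[135.0000, 25.0000]; [25.0000, 6]], rhs = [108.2114, 22.5908]ᵀ  (here Σx = 25.0000, Σ(x)² = 135.0000, Σln y = 22.5908, Σx·ln y = 108.2114).
Slope k = (n·Σx·ln y − Σx·Σln y)/(n·Σ(x)² − (Σx)²) = (6·108.2114 − 25.0000·22.5908)/185.0000 = 0.45675; ln C = (Σln y − k·Σx)/n = 1.86199.

k = 0.46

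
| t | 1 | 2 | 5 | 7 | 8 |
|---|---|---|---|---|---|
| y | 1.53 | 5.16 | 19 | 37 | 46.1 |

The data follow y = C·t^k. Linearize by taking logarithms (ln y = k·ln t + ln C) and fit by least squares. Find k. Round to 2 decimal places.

k = 1.61

Taking logs, ln y = k·ln t + ln C, so regress ln y on ln t.
Σln t = 6.3279, Σ(ln t)² = 11.1814, Σln y = 12.4524, Σln t·ln y = 20.8688.
Equations: 11.1814·k + 6.3279·ln C = 20.8688;  6.3279·k + 5·ln C = 12.4524.
Δ = 11.1814·5 − (6.3279)² = 15.8642; k = (20.8688·5 − 6.3279·12.4524)/15.8642 = 1.61030, ln C = (11.1814·12.4524 − 6.3279·20.8688)/15.8642 = 0.45250.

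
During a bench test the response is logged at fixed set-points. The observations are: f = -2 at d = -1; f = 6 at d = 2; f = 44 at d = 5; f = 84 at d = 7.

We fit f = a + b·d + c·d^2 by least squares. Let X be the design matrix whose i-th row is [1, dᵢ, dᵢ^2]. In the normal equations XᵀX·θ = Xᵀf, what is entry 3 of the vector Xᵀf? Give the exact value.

Entry 3 ↔ basis d^2, so (Xᵀf)_{3} = Σᵢ (d^2)·fᵢ = (1)·(-2) + (4)·(6) + (25)·(44) + (49)·(84) = 5238.

5238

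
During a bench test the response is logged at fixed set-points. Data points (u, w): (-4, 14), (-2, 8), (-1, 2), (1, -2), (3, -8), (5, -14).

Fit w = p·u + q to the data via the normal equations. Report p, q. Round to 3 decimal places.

Sums needed: Σu·u = 56, Σu = 2, Σ1 = 6.
And Σu·w = -170, Σw = 0.
MᵀM·[p, q]ᵀ = Mᵀw becomes [[56, 2]; [2, 6]]·[p, q]ᵀ = [-170, 0]ᵀ.
Determinant 56·6 − 2² = 332.
p = ((-170)·6 − 2·0)/332 = -255/83; q = (56·0 − 2·(-170))/332 = 85/83.

p = -3.072, q = 1.024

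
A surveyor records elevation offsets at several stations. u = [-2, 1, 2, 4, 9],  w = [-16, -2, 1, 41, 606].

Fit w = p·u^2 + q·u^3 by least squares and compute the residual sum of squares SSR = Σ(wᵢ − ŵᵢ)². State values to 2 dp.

SSR = 8.38

The normal system MᵀM·[p, q]ᵀ = Mᵀw is [[6850, 60074]; [60074, 535666]]·[p, q]ᵀ = [49680, 444532]ᵀ.
Determinant 6850·535666 − 60074² = 60426624.
p = (49680·535666 − 60074·444532)/60426624 = -11616061/7553328; q = (6850·444532 − 60074·49680)/60426624 = 7570985/7553328.
Residuals: -3455281/1888332, -2765395/1888332, -545859/629444, 687524/472083, -85863/629444; SSR = 15832711/1888332.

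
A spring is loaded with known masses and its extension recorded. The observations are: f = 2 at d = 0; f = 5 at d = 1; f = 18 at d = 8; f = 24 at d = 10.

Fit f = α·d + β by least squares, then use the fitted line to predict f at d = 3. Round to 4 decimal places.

From the data, Σd·d = 165, Σd = 19, Σ1 = 4.
Right-hand side: Σd·f = 389, Σf = 49.
Δ = 165·4 − 19² = 299.
α = (389·4 − 19·49)/299 = 625/299; β = (165·49 − 19·389)/299 = 694/299.
At d = 3: f̂ = (625/299)·(3) + (694/299)·(1) = 2569/299.

f̂ = 8.5920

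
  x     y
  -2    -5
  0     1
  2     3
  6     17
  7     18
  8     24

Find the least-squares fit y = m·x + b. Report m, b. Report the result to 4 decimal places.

m = 2.7904, b = -0.0998

Setting ∂/∂m … = 0 gives: 157·m + 21·b = 436;  21·m + 6·b = 58.
Δ = 157·6 − 21² = 501.
m = (436·6 − 21·58)/501 = 466/167; b = (157·58 − 21·436)/501 = -50/501.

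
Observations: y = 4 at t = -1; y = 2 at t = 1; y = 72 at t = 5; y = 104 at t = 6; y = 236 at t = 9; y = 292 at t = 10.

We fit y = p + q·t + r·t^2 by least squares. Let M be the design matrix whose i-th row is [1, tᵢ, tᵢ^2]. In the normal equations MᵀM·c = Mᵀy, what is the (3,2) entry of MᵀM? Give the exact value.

2070

Row 3 ↔ basis t^2, column 2 ↔ basis t, so (MᵀM)_{3,2} = Σᵢ (t^2)·(t) = (1)·(-1) + (1)·(1) + (25)·(5) + (36)·(6) + (81)·(9) + (100)·(10) = 2070.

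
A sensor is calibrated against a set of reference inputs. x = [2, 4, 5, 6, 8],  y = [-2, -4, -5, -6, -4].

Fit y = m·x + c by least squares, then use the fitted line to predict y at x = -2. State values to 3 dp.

ŷ = -1.400

Entries of AᵀA: Σx·x = 145, Σx = 25, Σ1 = 5.
Right-hand side: Σx·y = -113, Σy = -21.
AᵀA·[m, c]ᵀ = Aᵀy becomes [[145, 25]; [25, 5]]·[m, c]ᵀ = [-113, -21]ᵀ.
Determinant 145·5 − 25² = 100.
m = ((-113)·5 − 25·(-21))/100 = -2/5; c = (145·(-21) − 25·(-113))/100 = -11/5.
At x = -2: ŷ = (-2/5)·(-2) + (-11/5)·(1) = -7/5.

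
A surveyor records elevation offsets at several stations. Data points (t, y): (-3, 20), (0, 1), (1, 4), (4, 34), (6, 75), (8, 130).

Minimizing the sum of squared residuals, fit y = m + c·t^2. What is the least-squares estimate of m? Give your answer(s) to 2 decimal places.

m = 1.75

Normal-equation sums: Σ1 = 6, Σt^2 = 126, Σt^2·t^2 = 5730.
Moment sums: Σy = 264, Σt^2·y = 11748.
Eliminating c: 5730·(row 1) − 126·(row 2) gives 18504·m = 5730·264 − 126·11748 = 32472, so m = 451/257.
Then c = (11748 − 126·(451/257))/5730 = 517/257.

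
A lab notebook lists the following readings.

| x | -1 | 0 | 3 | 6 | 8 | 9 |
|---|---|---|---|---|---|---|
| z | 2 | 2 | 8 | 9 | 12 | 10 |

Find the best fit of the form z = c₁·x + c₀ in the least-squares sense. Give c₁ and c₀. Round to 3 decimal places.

c₁ = 0.954, c₀ = 3.192

The normal equations are: 191·c₁ + 25·c₀ = 262;  25·c₁ + 6·c₀ = 43.
(Σx·x = 191, Σx = 25, Σ1 = 6, Σx·z = 262, Σz = 43.)
Determinant 191·6 − 25² = 521.
c₁ = (262·6 − 25·43)/521 = 497/521; c₀ = (191·43 − 25·262)/521 = 1663/521.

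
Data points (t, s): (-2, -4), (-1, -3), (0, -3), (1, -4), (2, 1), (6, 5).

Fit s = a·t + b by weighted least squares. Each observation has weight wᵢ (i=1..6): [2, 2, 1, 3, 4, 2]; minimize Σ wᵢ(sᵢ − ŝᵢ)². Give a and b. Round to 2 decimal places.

Setting ∂/∂a … = 0 gives: 101·a + 17·b = 78;  17·a + 14·b = -15.
Δ = 101·14 − 17² = 1125.
a = (78·14 − 17·(-15))/1125 = 449/375; b = (101·(-15) − 17·78)/1125 = -947/375.

a = 1.20, b = -2.53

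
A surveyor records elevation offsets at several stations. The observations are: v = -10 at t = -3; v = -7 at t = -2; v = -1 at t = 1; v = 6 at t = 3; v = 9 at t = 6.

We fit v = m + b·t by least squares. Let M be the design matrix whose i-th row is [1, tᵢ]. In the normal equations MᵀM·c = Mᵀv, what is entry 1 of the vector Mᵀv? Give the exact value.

-3

Entry 1 ↔ basis 1, so (Mᵀv)_{1} = Σᵢ vᵢ = (1)·(-10) + (1)·(-7) + (1)·(-1) + (1)·(6) + (1)·(9) = -3.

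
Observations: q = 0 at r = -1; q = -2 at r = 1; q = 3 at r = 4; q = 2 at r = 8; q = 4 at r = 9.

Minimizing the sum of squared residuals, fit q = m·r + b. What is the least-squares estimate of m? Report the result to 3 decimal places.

Setting ∂/∂m … = 0 gives: 163·m + 21·b = 62;  21·m + 5·b = 7.
(Σr·r = 163, Σr = 21, Σ1 = 5, Σr·q = 62, Σq = 7.)
det = 163·5 − 21² = 374.
m = (62·5 − 21·7)/374 = 163/374; b = (163·7 − 21·62)/374 = -161/374.

m = 0.436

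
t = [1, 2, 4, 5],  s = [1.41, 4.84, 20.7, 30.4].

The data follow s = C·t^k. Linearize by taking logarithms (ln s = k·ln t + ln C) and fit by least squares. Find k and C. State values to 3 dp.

Let Y = ln s. Fitting Y = k·ln t + ln C by least squares:
Σln t = 3.6889, Σ(ln t)² = 4.9926, Σln s = 8.3651, Σln t·ln s = 10.7890.
Normal system: [[4.9926, 3.6889]; [3.6889, 4]]·[k, ln C]ᵀ = [10.7890, 8.3651]ᵀ.
Δ = 4.9926·4 − (3.6889)² = 6.3624; k = (10.7890·4 − 3.6889·8.3651)/6.3624 = 1.93297, ln C = (4.9926·8.3651 − 3.6889·10.7890)/6.3624 = 0.30864, so C = exp(0.30864) = 1.36158.

k = 1.933, C = 1.362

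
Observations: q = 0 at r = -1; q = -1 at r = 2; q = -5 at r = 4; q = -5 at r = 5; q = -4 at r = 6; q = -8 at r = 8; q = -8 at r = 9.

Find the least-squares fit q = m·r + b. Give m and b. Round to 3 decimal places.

m = -0.852, b = -0.412

Normal-equation sums: Σr·r = 227, Σr = 33, Σ1 = 7.
Moment sums: Σr·q = -207, Σq = -31.
det = 227·7 − 33² = 500.
m = ((-207)·7 − 33·(-31))/500 = -213/250; b = (227·(-31) − 33·(-207))/500 = -103/250.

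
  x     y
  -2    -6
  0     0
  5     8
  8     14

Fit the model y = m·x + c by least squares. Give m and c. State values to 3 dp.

From the data, Σx·x = 93, Σx = 11, Σ1 = 4.
Right-hand side: Σx·y = 164, Σy = 16.
Determinant 93·4 − 11² = 251.
m = (164·4 − 11·16)/251 = 480/251; c = (93·16 − 11·164)/251 = -316/251.

m = 1.912, c = -1.259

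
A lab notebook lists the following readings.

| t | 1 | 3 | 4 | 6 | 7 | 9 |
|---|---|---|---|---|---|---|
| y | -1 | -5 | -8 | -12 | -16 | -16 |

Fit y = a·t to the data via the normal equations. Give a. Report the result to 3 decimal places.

a = -1.958

Setting ∂/∂a … = 0 gives: 192·a = -376.
a = (-376)/192 = -1.95833.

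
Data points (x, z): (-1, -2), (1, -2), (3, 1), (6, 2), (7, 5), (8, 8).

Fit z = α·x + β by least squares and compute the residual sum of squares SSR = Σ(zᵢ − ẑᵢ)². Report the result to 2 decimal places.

The normal system MᵀM·[α, β]ᵀ = Mᵀz is [[160, 24]; [24, 6]]·[α, β]ᵀ = [114, 12]ᵀ.
Eliminating β: 6·(row 1) − 24·(row 2) gives 384·α = 6·114 − 24·12 = 396, so α = 33/32.
Then β = (12 − 24·(33/32))/6 = -17/8.
Residuals: 37/32, -29/32, 1/32, -33/16, -3/32, 15/8; SSR = 159/16.

SSR = 9.94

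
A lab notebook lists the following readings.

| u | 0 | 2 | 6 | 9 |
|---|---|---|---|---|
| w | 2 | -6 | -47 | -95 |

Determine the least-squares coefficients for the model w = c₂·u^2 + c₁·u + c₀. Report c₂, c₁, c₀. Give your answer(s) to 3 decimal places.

c₂ = -0.902, c₁ = -2.727, c₀ = 2.362

Normal-equation sums: Σu^2·u^2 = 7873, Σu^2·u = 953, Σu^2 = 121, Σu·u = 121, Σu = 17, Σ1 = 4.
Right-hand side: Σu^2·w = -9411, Σu·w = -1149, Σw = -146.
Normal equations: [[7873, 953, 121]; [953, 121, 17]; [121, 17, 4]]·[c₂, c₁, c₀]ᵀ = [-9411, -1149, -146]ᵀ.
Row-reducing yields c₂ = -119/132, c₁ = -23401/8580, c₀ = 1689/715.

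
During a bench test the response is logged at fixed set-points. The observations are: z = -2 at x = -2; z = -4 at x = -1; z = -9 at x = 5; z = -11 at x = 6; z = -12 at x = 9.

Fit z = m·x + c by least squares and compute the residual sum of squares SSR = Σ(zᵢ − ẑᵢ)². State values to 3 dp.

Sums needed: Σx·x = 147, Σx = 17, Σ1 = 5.
For Mᵀz: Σx·z = -211, Σz = -38.
MᵀM·[m, c]ᵀ = Mᵀz becomes [[147, 17]; [17, 5]]·[m, c]ᵀ = [-211, -38]ᵀ.
det = 147·5 − 17² = 446.
m = ((-211)·5 − 17·(-38))/446 = -409/446; c = (147·(-38) − 17·(-211))/446 = -1999/446.
Residuals: 289/446, -97/223, 15/223, -453/446, 164/223; SSR = 975/446.

SSR = 2.186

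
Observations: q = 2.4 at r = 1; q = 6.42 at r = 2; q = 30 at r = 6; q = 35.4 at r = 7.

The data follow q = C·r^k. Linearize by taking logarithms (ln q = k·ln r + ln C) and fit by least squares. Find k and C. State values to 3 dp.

k = 1.392, C = 2.421

Taking logs, ln q = k·ln r + ln C, so regress ln q on ln r.
AᵀA = [[7.4774, 4.4308]; [4.4308, 4]], rhs = [14.3235, 9.7028]ᵀ  (here Σln r = 4.4308, Σ(ln r)² = 7.4774, Σln q = 9.7028, Σln r·ln q = 14.3235).
Solving (det = 10.2775): k = 1.39164, ln C = 0.88418, so C = exp(0.88418) = 2.42099.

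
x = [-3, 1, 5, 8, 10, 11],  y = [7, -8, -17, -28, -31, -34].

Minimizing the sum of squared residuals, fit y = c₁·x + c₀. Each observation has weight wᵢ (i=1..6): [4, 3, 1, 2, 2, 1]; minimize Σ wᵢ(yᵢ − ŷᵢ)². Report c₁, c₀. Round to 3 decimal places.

c₁ = -2.938, c₀ = -2.975

Compute the Gram sums: Σwᵢ·x·x = 513, Σwᵢ·x = 43, Σwᵢ·1 = 13.
For AᵀWy: Σwᵢ·x·y = -1635, Σwᵢ·y = -165.
So AᵀWA·[c₁, c₀]ᵀ = AᵀWy: [[513, 43]; [43, 13]]·[c₁, c₀]ᵀ = [-1635, -165]ᵀ.
Determinant 513·13 − 43² = 4820.
c₁ = ((-1635)·13 − 43·(-165))/4820 = -708/241; c₀ = (513·(-165) − 43·(-1635))/4820 = -717/241.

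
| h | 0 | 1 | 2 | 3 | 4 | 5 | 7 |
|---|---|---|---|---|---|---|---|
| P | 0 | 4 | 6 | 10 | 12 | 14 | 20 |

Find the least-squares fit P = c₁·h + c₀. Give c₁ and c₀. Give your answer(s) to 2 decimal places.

The normal equations are: 104·c₁ + 22·c₀ = 304;  22·c₁ + 7·c₀ = 66.
(Σh·h = 104, Σh = 22, Σ1 = 7, Σh·P = 304, ΣP = 66.)
Eliminating c₀: 7·(row 1) − 22·(row 2) gives 244·c₁ = 7·304 − 22·66 = 676, so c₁ = 169/61.
Then c₀ = (66 − 22·(169/61))/7 = 44/61.

c₁ = 2.77, c₀ = 0.72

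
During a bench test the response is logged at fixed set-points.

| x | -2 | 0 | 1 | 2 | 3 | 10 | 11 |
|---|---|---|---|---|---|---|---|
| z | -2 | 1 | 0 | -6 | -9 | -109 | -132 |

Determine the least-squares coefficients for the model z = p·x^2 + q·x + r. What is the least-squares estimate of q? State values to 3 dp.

q = -0.545

With design matrix M, MᵀM = [[24755, 2359, 239]; [2359, 239, 25]; [239, 25, 7]] and Mᵀz = [-26985, -2577, -257]ᵀ.
Row-reducing yields p = -133361/127267, q = -69390/127267, r = 128630/127267.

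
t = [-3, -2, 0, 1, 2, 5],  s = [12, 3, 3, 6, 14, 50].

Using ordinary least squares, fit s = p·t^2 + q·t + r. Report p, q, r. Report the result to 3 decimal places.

From the data, Σt^2·t^2 = 739, Σt^2·t = 99, Σt^2 = 43, Σt·t = 43, Σt = 3, Σ1 = 6.
And Σt^2·s = 1432, Σt·s = 242, Σs = 88.
Normal equations: [[739, 99, 43]; [99, 43, 3]; [43, 3, 6]]·[p, q, r]ᵀ = [1432, 242, 88]ᵀ.
Row-reducing yields p = 53731/35620, q = 13921/7124, r = 25638/8905.

p = 1.508, q = 1.954, r = 2.879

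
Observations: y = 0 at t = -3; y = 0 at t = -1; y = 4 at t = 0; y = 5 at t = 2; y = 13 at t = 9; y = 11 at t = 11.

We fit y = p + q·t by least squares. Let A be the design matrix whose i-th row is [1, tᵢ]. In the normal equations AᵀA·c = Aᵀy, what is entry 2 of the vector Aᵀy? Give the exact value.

Entry 2 ↔ basis t, so (Aᵀy)_{2} = Σᵢ (t)·yᵢ = (-3)·(0) + (-1)·(0) + (0)·(4) + (2)·(5) + (9)·(13) + (11)·(11) = 248.

248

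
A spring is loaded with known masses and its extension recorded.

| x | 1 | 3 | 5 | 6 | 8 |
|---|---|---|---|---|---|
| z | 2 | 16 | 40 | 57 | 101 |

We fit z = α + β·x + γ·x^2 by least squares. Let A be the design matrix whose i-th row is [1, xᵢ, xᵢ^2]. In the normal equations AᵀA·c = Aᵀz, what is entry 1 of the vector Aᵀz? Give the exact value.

Entry 1 ↔ basis 1, so (Aᵀz)_{1} = Σᵢ zᵢ = (1)·(2) + (1)·(16) + (1)·(40) + (1)·(57) + (1)·(101) = 216.

216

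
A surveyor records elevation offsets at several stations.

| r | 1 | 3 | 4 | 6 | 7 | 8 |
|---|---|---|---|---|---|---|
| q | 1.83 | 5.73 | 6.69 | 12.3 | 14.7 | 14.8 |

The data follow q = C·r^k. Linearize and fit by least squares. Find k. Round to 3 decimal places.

With ln qᵢ as the transformed response and ln rᵢ as the regressor:
XᵀX = [[14.4498, 8.3020]; [8.3020, 6]], rhs = [19.8829, 12.1427]ᵀ  (here Σln r = 8.3020, Σ(ln r)² = 14.4498, Σln q = 12.1427, Σln r·ln q = 19.8829).
Slope k = (n·Σln r·ln q − Σln r·Σln q)/(n·Σ(ln r)² − (Σln r)²) = (6·19.8829 − 8.3020·12.1427)/17.7753 = 1.04011; ln C = (Σln q − k·Σln r)/n = 0.58462.

k = 1.040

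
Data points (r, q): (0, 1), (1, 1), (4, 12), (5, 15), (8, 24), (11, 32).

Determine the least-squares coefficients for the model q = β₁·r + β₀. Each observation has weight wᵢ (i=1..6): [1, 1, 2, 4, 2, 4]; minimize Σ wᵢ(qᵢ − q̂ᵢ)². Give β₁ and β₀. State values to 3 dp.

Sums needed: Σwᵢ·r·r = 745, Σwᵢ·r = 89, Σwᵢ·1 = 14.
For MᵀWq: Σwᵢ·r·q = 2189, Σwᵢ·q = 262.
MᵀWM·[β₁, β₀]ᵀ = MᵀWq becomes [[745, 89]; [89, 14]]·[β₁, β₀]ᵀ = [2189, 262]ᵀ.
det = 745·14 − 89² = 2509.
β₁ = (2189·14 − 89·262)/2509 = 7328/2509; β₀ = (745·262 − 89·2189)/2509 = 369/2509.

β₁ = 2.921, β₀ = 0.147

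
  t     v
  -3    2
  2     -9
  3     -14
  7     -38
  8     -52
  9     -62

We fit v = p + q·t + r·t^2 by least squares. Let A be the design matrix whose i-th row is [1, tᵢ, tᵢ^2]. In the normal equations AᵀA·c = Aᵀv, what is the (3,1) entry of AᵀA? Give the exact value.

216

Row 3 ↔ basis t^2, column 1 ↔ basis 1, so (AᵀA)_{3,1} = Σᵢ t^2 = (9)·(1) + (4)·(1) + (9)·(1) + (49)·(1) + (64)·(1) + (81)·(1) = 216.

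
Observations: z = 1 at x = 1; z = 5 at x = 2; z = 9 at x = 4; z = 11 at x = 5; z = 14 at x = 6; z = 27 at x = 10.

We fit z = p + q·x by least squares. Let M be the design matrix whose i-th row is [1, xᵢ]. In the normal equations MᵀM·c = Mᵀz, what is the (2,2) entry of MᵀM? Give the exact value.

Row 2 ↔ basis x, column 2 ↔ basis x, so (MᵀM)_{2,2} = Σᵢ (x)·(x) = (1)·(1) + (2)·(2) + (4)·(4) + (5)·(5) + (6)·(6) + (10)·(10) = 182.

182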